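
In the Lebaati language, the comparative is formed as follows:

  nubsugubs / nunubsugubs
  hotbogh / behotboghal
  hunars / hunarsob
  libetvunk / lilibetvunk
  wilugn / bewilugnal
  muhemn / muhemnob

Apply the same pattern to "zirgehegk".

bezirgehegkal

"zirgehegk" has second-to-last letter 'g'. The stems whose second-to-last letter is 'g' (wilugn → bewilugnal, hotbogh → behotboghal) add be- … -al around the stem.
The other patterns: stems whose second-to-last letter is 'm' or 'r' add -ob; stems whose second-to-last letter is 'b' or 'n' repeat the first consonant+vowel as a prefix.
So zirgehegk → bezirgehegkal.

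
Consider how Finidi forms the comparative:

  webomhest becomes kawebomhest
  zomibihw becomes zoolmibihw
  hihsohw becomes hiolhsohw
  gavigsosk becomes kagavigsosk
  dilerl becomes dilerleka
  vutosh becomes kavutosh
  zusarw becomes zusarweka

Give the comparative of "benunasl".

kabenunasl

zusarw and hihsohw both end in -w yet inflect differently (zusarweka, hiolhsohw), so the final letter is not what conditions the rule; the second-to-last letter is.
"benunasl" has second-to-last letter 's'. The stems whose second-to-last letter is 's' (webomhest → kawebomhest, vutosh → kavutosh, gavigsosk → kagavigsosk) add the prefix ka-.
So benunasl → kabenunasl.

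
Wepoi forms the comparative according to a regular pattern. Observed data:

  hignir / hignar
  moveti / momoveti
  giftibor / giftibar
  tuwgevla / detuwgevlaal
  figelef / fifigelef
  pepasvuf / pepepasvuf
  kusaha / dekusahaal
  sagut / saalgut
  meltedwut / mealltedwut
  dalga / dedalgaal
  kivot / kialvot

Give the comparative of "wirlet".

wialrlet

giftibor and kivot both have last vowel 'o' yet inflect differently (giftibar, kialvot), so the last vowel is not what conditions the rule; the final letter is.
"wirlet" ends in -t. The stems ending in -t (kivot → kialvot, meltedwut → mealltedwut, sagut → saalgut) insert -al- after the first vowel.
So wirlet → wialrlet.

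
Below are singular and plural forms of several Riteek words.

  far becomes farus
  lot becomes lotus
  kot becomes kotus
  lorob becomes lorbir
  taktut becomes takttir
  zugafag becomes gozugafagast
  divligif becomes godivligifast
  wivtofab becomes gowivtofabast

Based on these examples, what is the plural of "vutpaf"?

lot and taktut both end in -t yet inflect differently (lotus, takttir), so the final letter is not what conditions the rule; the number of vowels is.
"vutpaf" has 2 vowels. The stems with 2 vowels (lorob → lorbir, taktut → takttir) delete the last vowel and add -ir.
So vutpaf → vutpfir.

vutpfir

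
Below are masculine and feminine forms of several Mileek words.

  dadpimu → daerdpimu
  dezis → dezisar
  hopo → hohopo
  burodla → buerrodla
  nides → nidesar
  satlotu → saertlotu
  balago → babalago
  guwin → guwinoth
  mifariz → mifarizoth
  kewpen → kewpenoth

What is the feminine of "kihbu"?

"kihbu" ends in -u. The stems ending in -u (dadpimu → daerdpimu, satlotu → saertlotu) insert -er- after the first vowel.
The other patterns: stems ending in -s add -ar; stems ending in -o repeat the first consonant+vowel as a prefix; stems ending in -n or -z add -oth.
So kihbu → kierhbu.

kierhbu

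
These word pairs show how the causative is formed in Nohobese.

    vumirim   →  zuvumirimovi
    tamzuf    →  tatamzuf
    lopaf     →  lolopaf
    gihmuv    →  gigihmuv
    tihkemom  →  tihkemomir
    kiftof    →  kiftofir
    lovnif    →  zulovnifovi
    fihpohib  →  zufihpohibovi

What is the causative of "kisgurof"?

lovnif and tamzuf both end in -f yet inflect differently (zulovnifovi, tatamzuf), so the final letter is not what conditions the rule; the last vowel is.
"kisgurof" has last vowel 'o'. The stems whose last vowel is 'o' (tihkemom → tihkemomir, kiftof → kiftofir) add -ir.
So kisgurof → kisgurofir.

kisgurofir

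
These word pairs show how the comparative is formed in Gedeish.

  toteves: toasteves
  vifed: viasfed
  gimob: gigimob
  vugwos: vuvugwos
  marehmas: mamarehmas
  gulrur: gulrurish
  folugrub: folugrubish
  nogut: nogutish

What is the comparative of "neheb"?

toteves and vugwos both end in -s yet inflect differently (toasteves, vuvugwos), so the final letter is not what conditions the rule; the last vowel is.
"neheb" has last vowel 'e'. The stems whose last vowel is 'e' (toteves → toasteves, vifed → viasfed) insert -as- after the first vowel.
The other patterns: stems whose last vowel is 'a' or 'o' repeat the first consonant+vowel as a prefix; stems whose last vowel is 'u' add -ish.
So neheb → neasheb.

neasheb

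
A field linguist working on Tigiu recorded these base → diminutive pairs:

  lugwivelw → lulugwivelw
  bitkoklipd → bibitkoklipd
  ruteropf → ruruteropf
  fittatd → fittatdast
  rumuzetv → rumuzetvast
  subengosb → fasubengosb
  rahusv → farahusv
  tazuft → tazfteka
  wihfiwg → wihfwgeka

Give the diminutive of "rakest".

farakest

bitkoklipd and fittatd both end in -d yet inflect differently (bibitkoklipd, fittatdast), so the final letter is not what conditions the rule; the second-to-last letter is.
"rakest" has second-to-last letter 's'. The stems whose second-to-last letter is 's' (subengosb → fasubengosb, rahusv → farahusv) add the prefix fa-.
The other patterns: stems whose second-to-last letter is 'l' or 'p' repeat the first consonant+vowel as a prefix; stems whose second-to-last letter is 't' add -ast; stems whose second-to-last letter is 'f' or 'w' delete the last vowel and add -eka.
So rakest → farakest.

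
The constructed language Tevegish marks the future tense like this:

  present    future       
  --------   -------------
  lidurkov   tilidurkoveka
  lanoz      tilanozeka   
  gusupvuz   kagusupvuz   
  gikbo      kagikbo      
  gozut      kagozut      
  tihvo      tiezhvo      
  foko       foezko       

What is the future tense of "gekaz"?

lanoz and gusupvuz both end in -z yet inflect differently (tilanozeka, kagusupvuz), so the final letter is not what conditions the rule; the first letter is.
"gekaz" begins with g-. The stems beginning with g- (gusupvuz → kagusupvuz, gikbo → kagikbo, gozut → kagozut) add the prefix ka-.
So gekaz → kagekaz.

kagekaz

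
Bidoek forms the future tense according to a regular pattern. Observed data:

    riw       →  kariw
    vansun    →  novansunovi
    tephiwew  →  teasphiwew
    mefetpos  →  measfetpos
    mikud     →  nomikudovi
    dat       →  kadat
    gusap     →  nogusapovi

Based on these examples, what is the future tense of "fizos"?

nofizosovi

riw and tephiwew both end in -w yet inflect differently (kariw, teasphiwew), so the final letter is not what conditions the rule; the number of vowels is.
"fizos" has 2 vowels. The stems with 2 vowels (mikud → nomikudovi, vansun → novansunovi, gusap → nogusapovi) add no- … -ovi around the stem.
So fizos → nofizosovi.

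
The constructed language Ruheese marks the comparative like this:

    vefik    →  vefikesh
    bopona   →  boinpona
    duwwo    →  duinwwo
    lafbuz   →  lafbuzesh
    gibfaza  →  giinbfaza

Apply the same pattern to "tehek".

vefik and duwwo both have 2 vowels yet inflect differently (vefikesh, duinwwo), so the number of vowels is not what conditions the rule; whether the stem ends in a vowel or a consonant is.
"tehek" ends in a consonant. The stems ending in a consonant (vefik → vefikesh, lafbuz → lafbuzesh) add -esh.
The other pattern: stems ending in a vowel insert -in- after the first vowel.
So tehek → tehekesh.

tehekesh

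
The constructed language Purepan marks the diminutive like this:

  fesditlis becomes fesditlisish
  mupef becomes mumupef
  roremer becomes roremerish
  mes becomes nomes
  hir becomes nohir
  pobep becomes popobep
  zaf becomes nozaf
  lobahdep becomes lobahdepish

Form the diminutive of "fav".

zaf and mupef both end in -f yet inflect differently (nozaf, mumupef), so the final letter is not what conditions the rule; the number of vowels is.
"fav" has 1 vowel. The stems with 1 vowel (mes → nomes, hir → nohir, zaf → nozaf) add the prefix no-.
So fav → nofav.

nofav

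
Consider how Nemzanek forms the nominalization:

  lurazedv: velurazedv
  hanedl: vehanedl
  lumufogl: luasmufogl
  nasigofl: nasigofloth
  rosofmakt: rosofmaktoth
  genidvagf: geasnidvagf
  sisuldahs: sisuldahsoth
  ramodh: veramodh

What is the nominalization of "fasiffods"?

vefasiffods

hanedl and lumufogl both end in -l yet inflect differently (vehanedl, luasmufogl), so the final letter is not what conditions the rule; the second-to-last letter is.
"fasiffods" has second-to-last letter 'd'. The stems whose second-to-last letter is 'd' (ramodh → veramodh, hanedl → vehanedl, lurazedv → velurazedv) add the prefix ve-.
So fasiffods → vefasiffods.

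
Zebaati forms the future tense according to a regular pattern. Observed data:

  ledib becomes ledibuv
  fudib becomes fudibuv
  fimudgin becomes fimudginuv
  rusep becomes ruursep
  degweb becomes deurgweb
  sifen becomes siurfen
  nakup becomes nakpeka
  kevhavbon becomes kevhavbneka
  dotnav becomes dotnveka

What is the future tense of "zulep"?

zuurlep

ledib and degweb both end in -b yet inflect differently (ledibuv, deurgweb), so the final letter is not what conditions the rule; the last vowel is.
"zulep" has last vowel 'e'. The stems whose last vowel is 'e' (rusep → ruursep, degweb → deurgweb, sifen → siurfen) insert -ur- after the first vowel.
So zulep → zuurlep.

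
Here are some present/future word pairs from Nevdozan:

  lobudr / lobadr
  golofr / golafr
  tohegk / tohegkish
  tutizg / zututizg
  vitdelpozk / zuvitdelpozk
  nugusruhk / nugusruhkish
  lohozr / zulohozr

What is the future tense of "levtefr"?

lobudr and lohozr both end in -r yet inflect differently (lobadr, zulohozr), so the final letter is not what conditions the rule; the second-to-last letter is.
"levtefr" has second-to-last letter 'f'. The one such stem in the data (golofr → golafr) changes the last vowel to 'a' (as does lobudr), so the same rule applies.
The other patterns: stems whose second-to-last letter is 'z' add the prefix zu-; stems whose second-to-last letter is 'g' or 'h' add -ish.
So levtefr → levtafr.

levtafr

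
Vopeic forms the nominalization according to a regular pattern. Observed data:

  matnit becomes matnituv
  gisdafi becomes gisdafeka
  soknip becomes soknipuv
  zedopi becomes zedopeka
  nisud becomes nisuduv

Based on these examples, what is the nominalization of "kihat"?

kihatuv

gisdafi and matnit both have last vowel 'i' yet inflect differently (gisdafeka, matnituv), so the last vowel is not what conditions the rule; whether the stem ends in a vowel or a consonant is.
"kihat" ends in a consonant. The stems ending in a consonant (matnit → matnituv, soknip → soknipuv, nisud → nisuduv) add -uv.
The other pattern: stems ending in a vowel drop the final letter and add -eka.
So kihat → kihatuv.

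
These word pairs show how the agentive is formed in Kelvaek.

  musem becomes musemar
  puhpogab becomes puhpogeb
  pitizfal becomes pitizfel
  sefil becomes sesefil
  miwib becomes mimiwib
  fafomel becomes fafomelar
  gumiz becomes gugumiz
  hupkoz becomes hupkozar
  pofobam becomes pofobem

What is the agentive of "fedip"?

fefedip

sefil and pitizfal both end in -l yet inflect differently (sesefil, pitizfel), so the final letter is not what conditions the rule; the last vowel is.
"fedip" has last vowel 'i'. The stems whose last vowel is 'i' (gumiz → gugumiz, sefil → sesefil, miwib → mimiwib) repeat the first consonant+vowel as a prefix.
So fedip → fefedip.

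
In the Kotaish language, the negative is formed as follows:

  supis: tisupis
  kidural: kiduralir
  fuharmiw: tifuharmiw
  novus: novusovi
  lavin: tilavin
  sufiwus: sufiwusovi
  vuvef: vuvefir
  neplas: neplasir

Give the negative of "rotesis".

"rotesis" has last vowel 'i'. The stems whose last vowel is 'i' (supis → tisupis, fuharmiw → tifuharmiw, lavin → tilavin) add the prefix ti-.
The other patterns: stems whose last vowel is 'u' add -ovi; stems whose last vowel is 'a' or 'e' add -ir.
So rotesis → tirotesis.

tirotesis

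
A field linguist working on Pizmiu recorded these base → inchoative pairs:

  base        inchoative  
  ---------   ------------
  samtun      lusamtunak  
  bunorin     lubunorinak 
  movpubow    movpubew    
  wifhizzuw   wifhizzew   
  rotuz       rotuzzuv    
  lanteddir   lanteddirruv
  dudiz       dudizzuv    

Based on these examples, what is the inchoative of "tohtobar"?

tohtobarruv

"tohtobar" ends in -r. The one such stem in the data (lanteddir → lanteddirruv) doubles the final consonant and adds -uv (as do rotuz, dudiz), so the same rule applies.
So tohtobar → tohtobarruv.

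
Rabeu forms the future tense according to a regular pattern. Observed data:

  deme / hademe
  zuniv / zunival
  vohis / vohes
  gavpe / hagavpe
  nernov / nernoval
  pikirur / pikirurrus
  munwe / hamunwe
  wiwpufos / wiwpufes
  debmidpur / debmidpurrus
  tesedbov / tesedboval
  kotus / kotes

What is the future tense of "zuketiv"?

zuketival

"zuketiv" ends in -v. The stems ending in -v (zuniv → zunival, nernov → nernoval, tesedbov → tesedboval) add -al.
The other patterns: stems ending in -r double the final consonant and add -us; stems ending in -e add the prefix ha-; stems ending in -s change the last vowel to 'e'.
So zuketiv → zuketival.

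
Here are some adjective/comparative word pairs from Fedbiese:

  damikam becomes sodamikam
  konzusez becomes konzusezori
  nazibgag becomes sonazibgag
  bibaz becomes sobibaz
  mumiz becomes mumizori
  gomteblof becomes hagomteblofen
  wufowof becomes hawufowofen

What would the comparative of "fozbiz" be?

fozbizori

bibaz and mumiz both end in -z yet inflect differently (sobibaz, mumizori), so the final letter is not what conditions the rule; the last vowel is.
"fozbiz" has last vowel 'i'. The one such stem in the data (mumiz → mumizori) adds -ori, so the same rule applies.
The other patterns: stems whose last vowel is 'a' add the prefix so-; stems whose last vowel is 'o' add ha- … -en around the stem.
So fozbiz → fozbizori.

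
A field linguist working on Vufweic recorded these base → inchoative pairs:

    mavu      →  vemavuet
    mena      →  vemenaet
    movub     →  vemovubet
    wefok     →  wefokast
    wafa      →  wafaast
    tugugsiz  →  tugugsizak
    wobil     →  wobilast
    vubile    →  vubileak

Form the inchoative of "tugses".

"tugses" begins with t-. The one such stem in the data (tugugsiz → tugugsizak) adds -ak, so the same rule applies.
So tugses → tugsesak.

tugsesak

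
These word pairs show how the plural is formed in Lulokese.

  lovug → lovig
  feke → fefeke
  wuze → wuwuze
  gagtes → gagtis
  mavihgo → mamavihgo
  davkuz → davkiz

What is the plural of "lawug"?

lawig

gagtes and feke both have last vowel 'e' yet inflect differently (gagtis, fefeke), so the last vowel is not what conditions the rule; whether the stem ends in a vowel or a consonant is.
"lawug" ends in a consonant. The stems ending in a consonant (davkuz → davkiz, lovug → lovig, gagtes → gagtis) change the last vowel to 'i'.
The other pattern: stems ending in a vowel repeat the first consonant+vowel as a prefix.
So lawug → lawig.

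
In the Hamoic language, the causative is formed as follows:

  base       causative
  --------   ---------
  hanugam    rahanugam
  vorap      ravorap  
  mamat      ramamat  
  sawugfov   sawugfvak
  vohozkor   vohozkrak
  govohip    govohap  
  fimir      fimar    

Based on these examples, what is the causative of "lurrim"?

vorap and govohip both end in -p yet inflect differently (ravorap, govohap), so the final letter is not what conditions the rule; the last vowel is.
"lurrim" has last vowel 'i'. The stems whose last vowel is 'i' (govohip → govohap, fimir → fimar) change the last vowel to 'a'.
The other patterns: stems whose last vowel is 'a' add the prefix ra-; stems whose last vowel is 'o' delete the last vowel and add -ak.
So lurrim → lurram.

lurram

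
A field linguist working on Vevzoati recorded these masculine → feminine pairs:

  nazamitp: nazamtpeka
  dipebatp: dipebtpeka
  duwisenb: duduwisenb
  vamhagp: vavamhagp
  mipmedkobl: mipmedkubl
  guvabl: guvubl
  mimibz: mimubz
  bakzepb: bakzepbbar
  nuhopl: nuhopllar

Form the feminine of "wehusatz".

wehustzeka

nazamitp and vamhagp both end in -p yet inflect differently (nazamtpeka, vavamhagp), so the final letter is not what conditions the rule; the second-to-last letter is.
"wehusatz" has second-to-last letter 't'. The stems whose second-to-last letter is 't' (nazamitp → nazamtpeka, dipebatp → dipebtpeka) delete the last vowel and add -eka.
So wehusatz → wehustzeka.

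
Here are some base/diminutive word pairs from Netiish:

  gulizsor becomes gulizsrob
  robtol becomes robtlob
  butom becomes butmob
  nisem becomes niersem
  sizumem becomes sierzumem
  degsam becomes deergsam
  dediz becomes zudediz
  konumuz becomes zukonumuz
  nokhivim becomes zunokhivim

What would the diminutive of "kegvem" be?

butom and nisem both end in -m yet inflect differently (butmob, niersem), so the final letter is not what conditions the rule; the last vowel is.
"kegvem" has last vowel 'e'. The stems whose last vowel is 'e' (nisem → niersem, sizumem → sierzumem) insert -er- after the first vowel.
So kegvem → keergvem.

keergvem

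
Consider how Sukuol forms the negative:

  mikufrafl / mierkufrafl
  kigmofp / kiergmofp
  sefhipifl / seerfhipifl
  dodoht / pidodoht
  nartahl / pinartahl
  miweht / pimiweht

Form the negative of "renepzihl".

mikufrafl and nartahl both end in -l yet inflect differently (mierkufrafl, pinartahl), so the final letter is not what conditions the rule; the second-to-last letter is.
"renepzihl" has second-to-last letter 'h'. The stems whose second-to-last letter is 'h' (dodoht → pidodoht, nartahl → pinartahl, miweht → pimiweht) add the prefix pi-.
The other pattern: stems whose second-to-last letter is 'f' insert -er- after the first vowel.
So renepzihl → pirenepzihl.

pirenepzihl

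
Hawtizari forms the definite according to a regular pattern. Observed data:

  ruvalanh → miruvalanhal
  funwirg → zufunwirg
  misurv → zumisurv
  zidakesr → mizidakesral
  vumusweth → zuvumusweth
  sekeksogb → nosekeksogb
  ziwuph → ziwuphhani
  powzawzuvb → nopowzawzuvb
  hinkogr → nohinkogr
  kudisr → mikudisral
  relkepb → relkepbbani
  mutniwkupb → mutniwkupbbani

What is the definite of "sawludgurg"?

ruvalanh and ziwuph both end in -h yet inflect differently (miruvalanhal, ziwuphhani), so the final letter is not what conditions the rule; the second-to-last letter is.
"sawludgurg" has second-to-last letter 'r'. The stems whose second-to-last letter is 'r' (misurv → zumisurv, funwirg → zufunwirg) add the prefix zu-.
The other patterns: stems whose second-to-last letter is 'n' or 's' add mi- … -al around the stem; stems whose second-to-last letter is 'p' double the final consonant and add -ani; stems whose second-to-last letter is 'g' or 'v' add the prefix no-.
So sawludgurg → zusawludgurg.

zusawludgurg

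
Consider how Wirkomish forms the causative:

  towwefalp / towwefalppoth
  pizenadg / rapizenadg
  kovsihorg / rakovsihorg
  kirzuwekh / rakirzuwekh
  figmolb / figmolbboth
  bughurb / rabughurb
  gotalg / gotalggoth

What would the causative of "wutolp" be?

wutolppoth

figmolb and bughurb both end in -b yet inflect differently (figmolbboth, rabughurb), so the final letter is not what conditions the rule; the second-to-last letter is.
"wutolp" has second-to-last letter 'l'. The stems whose second-to-last letter is 'l' (towwefalp → towwefalppoth, figmolb → figmolbboth, gotalg → gotalggoth) double the final consonant and add -oth.
The other pattern: stems whose second-to-last letter is 'd', 'k' or 'r' add the prefix ra-.
So wutolp → wutolppoth.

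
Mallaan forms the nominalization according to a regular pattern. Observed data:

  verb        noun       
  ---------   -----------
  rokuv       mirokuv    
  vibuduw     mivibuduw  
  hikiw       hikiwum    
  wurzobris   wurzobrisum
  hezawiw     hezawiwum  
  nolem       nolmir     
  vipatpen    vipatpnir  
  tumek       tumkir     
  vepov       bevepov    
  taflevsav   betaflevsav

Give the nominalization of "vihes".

vihsir

vibuduw and hikiw both end in -w yet inflect differently (mivibuduw, hikiwum), so the final letter is not what conditions the rule; the last vowel is.
"vihes" has last vowel 'e'. The stems whose last vowel is 'e' (nolem → nolmir, vipatpen → vipatpnir, tumek → tumkir) delete the last vowel and add -ir.
So vihes → vihsir.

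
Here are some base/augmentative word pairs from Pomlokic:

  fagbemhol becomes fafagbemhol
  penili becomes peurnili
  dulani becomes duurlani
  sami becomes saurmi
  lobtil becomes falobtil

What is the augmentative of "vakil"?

"vakil" ends in -l. The stems ending in -l (lobtil → falobtil, fagbemhol → fafagbemhol) add the prefix fa-.
So vakil → favakil.

favakil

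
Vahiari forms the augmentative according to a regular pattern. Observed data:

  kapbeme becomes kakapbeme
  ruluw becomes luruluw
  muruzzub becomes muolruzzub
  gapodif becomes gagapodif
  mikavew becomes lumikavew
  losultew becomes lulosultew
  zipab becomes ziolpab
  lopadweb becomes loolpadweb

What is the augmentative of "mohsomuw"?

muruzzub and ruluw both have last vowel 'u' yet inflect differently (muolruzzub, luruluw), so the last vowel is not what conditions the rule; the final letter is.
"mohsomuw" ends in -w. The stems ending in -w (ruluw → luruluw, mikavew → lumikavew, losultew → lulosultew) add the prefix lu-.
The other patterns: stems ending in -b insert -ol- after the first vowel; stems ending in -e or -f repeat the first consonant+vowel as a prefix.
So mohsomuw → lumohsomuw.

lumohsomuw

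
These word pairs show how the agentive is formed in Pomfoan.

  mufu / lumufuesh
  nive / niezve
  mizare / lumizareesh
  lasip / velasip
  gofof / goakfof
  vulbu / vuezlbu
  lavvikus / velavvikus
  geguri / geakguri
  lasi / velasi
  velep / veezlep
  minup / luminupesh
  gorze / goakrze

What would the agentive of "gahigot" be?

gorze and mizare both end in -e yet inflect differently (goakrze, lumizareesh), so the final letter is not what conditions the rule; the first letter is.
"gahigot" begins with g-. The stems beginning with g- (gorze → goakrze, geguri → geakguri, gofof → goakfof) insert -ak- after the first vowel.
So gahigot → gaakhigot.

gaakhigot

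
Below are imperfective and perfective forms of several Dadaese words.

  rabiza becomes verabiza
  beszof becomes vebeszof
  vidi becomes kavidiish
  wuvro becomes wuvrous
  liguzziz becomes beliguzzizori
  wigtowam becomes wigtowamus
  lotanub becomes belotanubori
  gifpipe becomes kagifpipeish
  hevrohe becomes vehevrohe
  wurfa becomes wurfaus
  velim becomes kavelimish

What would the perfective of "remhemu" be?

veremhemu

"remhemu" begins with r-. The one such stem in the data (rabiza → verabiza) adds the prefix ve-, so the same rule applies.
So remhemu → veremhemu.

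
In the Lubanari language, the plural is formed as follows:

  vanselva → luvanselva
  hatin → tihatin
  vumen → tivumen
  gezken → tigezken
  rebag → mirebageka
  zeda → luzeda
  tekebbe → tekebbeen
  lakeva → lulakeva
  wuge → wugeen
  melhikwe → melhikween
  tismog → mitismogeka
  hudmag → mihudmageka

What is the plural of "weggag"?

miweggageka

vanselva and hudmag both have last vowel 'a' yet inflect differently (luvanselva, mihudmageka), so the last vowel is not what conditions the rule; the final letter is.
"weggag" ends in -g. The stems ending in -g (hudmag → mihudmageka, rebag → mirebageka, tismog → mitismogeka) add mi- … -eka around the stem.
The other patterns: stems ending in -e add -en; stems ending in -a add the prefix lu-; stems ending in -n add the prefix ti-.
So weggag → miweggageka.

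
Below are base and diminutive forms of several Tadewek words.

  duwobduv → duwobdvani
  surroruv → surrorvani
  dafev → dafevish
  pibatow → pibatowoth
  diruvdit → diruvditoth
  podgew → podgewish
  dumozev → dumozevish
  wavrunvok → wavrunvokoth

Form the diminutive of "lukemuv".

duwobduv and dafev both end in -v yet inflect differently (duwobdvani, dafevish), so the final letter is not what conditions the rule; the last vowel is.
"lukemuv" has last vowel 'u'. The stems whose last vowel is 'u' (duwobduv → duwobdvani, surroruv → surrorvani) delete the last vowel and add -ani.
The other patterns: stems whose last vowel is 'e' add -ish; stems whose last vowel is 'i' or 'o' add -oth.
So lukemuv → lukemvani.

lukemvani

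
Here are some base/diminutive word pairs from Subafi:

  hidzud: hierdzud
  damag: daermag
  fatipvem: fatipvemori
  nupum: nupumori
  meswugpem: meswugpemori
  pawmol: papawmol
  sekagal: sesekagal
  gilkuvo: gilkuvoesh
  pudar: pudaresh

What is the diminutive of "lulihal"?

lululihal

hidzud and nupum both have last vowel 'u' yet inflect differently (hierdzud, nupumori), so the last vowel is not what conditions the rule; the final letter is.
"lulihal" ends in -l. The stems ending in -l (pawmol → papawmol, sekagal → sesekagal) repeat the first consonant+vowel as a prefix.
So lulihal → lululihal.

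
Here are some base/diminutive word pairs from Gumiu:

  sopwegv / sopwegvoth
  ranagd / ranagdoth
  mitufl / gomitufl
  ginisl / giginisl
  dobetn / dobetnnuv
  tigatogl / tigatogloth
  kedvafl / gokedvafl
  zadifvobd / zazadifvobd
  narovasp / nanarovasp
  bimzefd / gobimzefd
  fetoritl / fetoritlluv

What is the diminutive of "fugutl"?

"fugutl" has second-to-last letter 't'. The stems whose second-to-last letter is 't' (fetoritl → fetoritlluv, dobetn → dobetnnuv) double the final consonant and add -uv.
The other patterns: stems whose second-to-last letter is 'f' add the prefix go-; stems whose second-to-last letter is 'g' add -oth; stems whose second-to-last letter is 'b' or 's' repeat the first consonant+vowel as a prefix.
So fugutl → fugutlluv.

fugutlluv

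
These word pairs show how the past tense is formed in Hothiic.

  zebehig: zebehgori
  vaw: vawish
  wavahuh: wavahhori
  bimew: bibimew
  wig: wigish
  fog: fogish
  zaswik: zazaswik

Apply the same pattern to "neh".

vaw and bimew both end in -w yet inflect differently (vawish, bibimew), so the final letter is not what conditions the rule; the number of vowels is.
"neh" has 1 vowel. The stems with 1 vowel (fog → fogish, wig → wigish, vaw → vawish) add -ish.
So neh → nehish.

nehish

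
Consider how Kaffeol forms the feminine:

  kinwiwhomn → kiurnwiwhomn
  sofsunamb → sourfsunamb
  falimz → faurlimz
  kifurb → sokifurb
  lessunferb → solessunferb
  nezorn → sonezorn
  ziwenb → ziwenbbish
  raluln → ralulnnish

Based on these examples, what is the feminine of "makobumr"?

sofsunamb and kifurb both end in -b yet inflect differently (sourfsunamb, sokifurb), so the final letter is not what conditions the rule; the second-to-last letter is.
"makobumr" has second-to-last letter 'm'. The stems whose second-to-last letter is 'm' (kinwiwhomn → kiurnwiwhomn, sofsunamb → sourfsunamb, falimz → faurlimz) insert -ur- after the first vowel.
So makobumr → maurkobumr.

maurkobumr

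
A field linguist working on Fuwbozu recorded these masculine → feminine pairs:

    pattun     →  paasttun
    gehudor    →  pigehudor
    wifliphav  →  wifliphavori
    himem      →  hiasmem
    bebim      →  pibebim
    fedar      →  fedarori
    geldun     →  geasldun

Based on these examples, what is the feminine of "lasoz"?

gehudor and fedar both end in -r yet inflect differently (pigehudor, fedarori), so the final letter is not what conditions the rule; the last vowel is.
"lasoz" has last vowel 'o'. The one such stem in the data (gehudor → pigehudor) adds the prefix pi-, so the same rule applies.
The other patterns: stems whose last vowel is 'a' add -ori; stems whose last vowel is 'e' or 'u' insert -as- after the first vowel.
So lasoz → pilasoz.

pilasoz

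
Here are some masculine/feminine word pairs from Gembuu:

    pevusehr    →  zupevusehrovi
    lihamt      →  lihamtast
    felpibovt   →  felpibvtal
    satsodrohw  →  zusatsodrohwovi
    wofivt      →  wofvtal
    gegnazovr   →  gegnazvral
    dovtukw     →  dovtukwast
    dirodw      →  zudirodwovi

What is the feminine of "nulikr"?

nulikrast

"nulikr" has second-to-last letter 'k'. The one such stem in the data (dovtukw → dovtukwast) adds -ast, so the same rule applies.
The other patterns: stems whose second-to-last letter is 'v' delete the last vowel and add -al; stems whose second-to-last letter is 'd' or 'h' add zu- … -ovi around the stem.
So nulikr → nulikrast.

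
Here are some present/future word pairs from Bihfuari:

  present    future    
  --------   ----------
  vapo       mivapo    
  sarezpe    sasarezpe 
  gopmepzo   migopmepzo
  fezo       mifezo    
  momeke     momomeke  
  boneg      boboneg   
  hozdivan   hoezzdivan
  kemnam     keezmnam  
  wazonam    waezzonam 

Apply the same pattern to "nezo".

kemnam and fezo both have 2 vowels yet inflect differently (keezmnam, mifezo), so the number of vowels is not what conditions the rule; the final letter is.
"nezo" ends in -o. The stems ending in -o (fezo → mifezo, gopmepzo → migopmepzo, vapo → mivapo) add the prefix mi-.
So nezo → minezo.

minezo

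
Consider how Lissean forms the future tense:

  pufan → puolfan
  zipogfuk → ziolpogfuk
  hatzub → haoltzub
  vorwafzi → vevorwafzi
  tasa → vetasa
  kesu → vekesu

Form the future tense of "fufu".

vefufu

pufan and tasa both have last vowel 'a' yet inflect differently (puolfan, vetasa), so the last vowel is not what conditions the rule; whether the stem ends in a vowel or a consonant is.
"fufu" ends in a vowel. The stems ending in a vowel (vorwafzi → vevorwafzi, tasa → vetasa, kesu → vekesu) add the prefix ve-.
The other pattern: stems ending in a consonant insert -ol- after the first vowel.
So fufu → vefufu.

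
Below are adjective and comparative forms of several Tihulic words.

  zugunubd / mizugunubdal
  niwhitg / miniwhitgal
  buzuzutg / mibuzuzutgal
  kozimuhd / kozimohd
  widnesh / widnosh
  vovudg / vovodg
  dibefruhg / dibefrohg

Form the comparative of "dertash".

"dertash" has second-to-last letter 's'. The one such stem in the data (widnesh → widnosh) changes the last vowel to 'o' (as do kozimuhd, vovudg), so the same rule applies.
So dertash → dertosh.

dertosh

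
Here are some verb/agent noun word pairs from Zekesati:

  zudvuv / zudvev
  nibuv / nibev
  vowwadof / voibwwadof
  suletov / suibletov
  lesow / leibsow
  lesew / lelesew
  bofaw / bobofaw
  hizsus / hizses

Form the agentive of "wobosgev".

lesow and bofaw both end in -w yet inflect differently (leibsow, bobofaw), so the final letter is not what conditions the rule; the last vowel is.
"wobosgev" has last vowel 'e'. The one such stem in the data (lesew → lelesew) repeats the first consonant+vowel as a prefix (as does bofaw), so the same rule applies.
The other patterns: stems whose last vowel is 'o' insert -ib- after the first vowel; stems whose last vowel is 'u' change the last vowel to 'e'.
So wobosgev → wowobosgev.

wowobosgev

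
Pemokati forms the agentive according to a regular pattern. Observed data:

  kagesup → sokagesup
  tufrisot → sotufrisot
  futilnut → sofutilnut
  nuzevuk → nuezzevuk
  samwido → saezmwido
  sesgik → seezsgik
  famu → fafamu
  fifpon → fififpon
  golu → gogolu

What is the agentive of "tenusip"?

sotenusip

"tenusip" ends in -p. The one such stem in the data (kagesup → sokagesup) adds the prefix so-, so the same rule applies.
The other patterns: stems ending in -k or -o insert -ez- after the first vowel; stems ending in -n or -u repeat the first consonant+vowel as a prefix.
So tenusip → sotenusip.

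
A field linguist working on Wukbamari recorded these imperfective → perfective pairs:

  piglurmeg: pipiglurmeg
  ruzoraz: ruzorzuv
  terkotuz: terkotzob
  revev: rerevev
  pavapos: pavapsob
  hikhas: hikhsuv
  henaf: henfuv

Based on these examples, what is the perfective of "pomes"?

popomes

hikhas and pavapos both end in -s yet inflect differently (hikhsuv, pavapsob), so the final letter is not what conditions the rule; the last vowel is.
"pomes" has last vowel 'e'. The stems whose last vowel is 'e' (piglurmeg → pipiglurmeg, revev → rerevev) repeat the first consonant+vowel as a prefix.
The other patterns: stems whose last vowel is 'a' delete the last vowel and add -uv; stems whose last vowel is 'o' or 'u' delete the last vowel and add -ob.
So pomes → popomes.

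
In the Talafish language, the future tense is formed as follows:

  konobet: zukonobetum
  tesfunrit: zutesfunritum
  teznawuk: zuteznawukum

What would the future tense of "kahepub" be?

zukahepubum

Every pair shown (konobet → zukonobetum, tesfunrit → zutesfunritum, teznawuk → zuteznawukum) follows the same rule: add zu- … -um around the stem.
So kahepub → zukahepubum.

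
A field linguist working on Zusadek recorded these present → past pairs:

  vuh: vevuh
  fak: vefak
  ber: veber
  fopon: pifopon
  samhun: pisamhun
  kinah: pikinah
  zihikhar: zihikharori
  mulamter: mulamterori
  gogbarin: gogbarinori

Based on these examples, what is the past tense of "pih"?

vepih

vuh and kinah both end in -h yet inflect differently (vevuh, pikinah), so the final letter is not what conditions the rule; the number of vowels is.
"pih" has 1 vowel. The stems with 1 vowel (vuh → vevuh, fak → vefak, ber → veber) add the prefix ve-.
The other patterns: stems with 2 vowels add the prefix pi-; stems with 3 vowels add -ori.
So pih → vepih.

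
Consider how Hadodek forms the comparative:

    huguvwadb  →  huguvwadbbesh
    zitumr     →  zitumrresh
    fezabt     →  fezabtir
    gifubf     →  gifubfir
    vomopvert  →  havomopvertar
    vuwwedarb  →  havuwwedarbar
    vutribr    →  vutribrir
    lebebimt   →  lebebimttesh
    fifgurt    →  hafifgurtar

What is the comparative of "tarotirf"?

hatarotirfar

fifgurt and fezabt both end in -t yet inflect differently (hafifgurtar, fezabtir), so the final letter is not what conditions the rule; the second-to-last letter is.
"tarotirf" has second-to-last letter 'r'. The stems whose second-to-last letter is 'r' (vuwwedarb → havuwwedarbar, fifgurt → hafifgurtar, vomopvert → havomopvertar) add ha- … -ar around the stem.
So tarotirf → hatarotirfar.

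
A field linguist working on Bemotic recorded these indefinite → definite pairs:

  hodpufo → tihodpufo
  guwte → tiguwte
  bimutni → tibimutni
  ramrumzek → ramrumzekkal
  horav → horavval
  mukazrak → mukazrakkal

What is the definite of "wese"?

"wese" ends in a vowel. The stems ending in a vowel (hodpufo → tihodpufo, guwte → tiguwte, bimutni → tibimutni) add the prefix ti-.
So wese → tiwese.

tiwese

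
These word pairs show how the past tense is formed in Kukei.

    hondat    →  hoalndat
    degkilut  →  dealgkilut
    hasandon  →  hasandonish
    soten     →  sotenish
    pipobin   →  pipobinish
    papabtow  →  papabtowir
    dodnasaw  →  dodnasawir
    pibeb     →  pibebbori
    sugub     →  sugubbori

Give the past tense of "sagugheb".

"sagugheb" ends in -b. The stems ending in -b (pibeb → pibebbori, sugub → sugubbori) double the final consonant and add -ori.
The other patterns: stems ending in -t insert -al- after the first vowel; stems ending in -n add -ish; stems ending in -w add -ir.
So sagugheb → sagughebbori.

sagughebbori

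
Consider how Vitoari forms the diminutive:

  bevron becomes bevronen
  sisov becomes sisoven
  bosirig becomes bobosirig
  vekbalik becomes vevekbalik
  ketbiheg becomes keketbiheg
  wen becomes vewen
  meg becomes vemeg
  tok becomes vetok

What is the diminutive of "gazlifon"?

wen and bevron both end in -n yet inflect differently (vewen, bevronen), so the final letter is not what conditions the rule; the number of vowels is.
"gazlifon" has 3 vowels. The stems with 3 vowels (bosirig → bobosirig, vekbalik → vevekbalik, ketbiheg → keketbiheg) repeat the first consonant+vowel as a prefix.
So gazlifon → gagazlifon.

gagazlifon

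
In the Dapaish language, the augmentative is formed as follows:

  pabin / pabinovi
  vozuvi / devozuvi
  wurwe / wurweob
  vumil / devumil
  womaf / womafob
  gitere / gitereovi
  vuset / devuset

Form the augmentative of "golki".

golkiovi

"golki" begins with g-. The one such stem in the data (gitere → gitereovi) adds -ovi, so the same rule applies.
So golki → golkiovi.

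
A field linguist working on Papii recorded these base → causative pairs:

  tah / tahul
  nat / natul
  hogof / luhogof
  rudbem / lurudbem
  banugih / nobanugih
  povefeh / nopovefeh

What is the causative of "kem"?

kemul

tah and banugih both end in -h yet inflect differently (tahul, nobanugih), so the final letter is not what conditions the rule; the number of vowels is.
"kem" has 1 vowel. The stems with 1 vowel (tah → tahul, nat → natul) add -ul.
The other patterns: stems with 2 vowels add the prefix lu-; stems with 3 vowels add the prefix no-.
So kem → kemul.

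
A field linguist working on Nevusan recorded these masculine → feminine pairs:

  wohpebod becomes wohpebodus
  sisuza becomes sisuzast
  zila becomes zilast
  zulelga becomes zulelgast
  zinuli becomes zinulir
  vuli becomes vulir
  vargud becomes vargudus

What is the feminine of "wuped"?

wupedus

"wuped" ends in -d. The stems ending in -d (wohpebod → wohpebodus, vargud → vargudus) add -us.
So wuped → wupedus.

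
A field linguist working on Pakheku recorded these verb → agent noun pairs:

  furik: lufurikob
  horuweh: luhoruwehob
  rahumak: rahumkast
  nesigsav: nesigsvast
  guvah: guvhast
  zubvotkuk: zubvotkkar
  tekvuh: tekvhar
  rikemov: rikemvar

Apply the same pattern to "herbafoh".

"herbafoh" has last vowel 'o'. The one such stem in the data (rikemov → rikemvar) deletes the last vowel and adds -ar (as do zubvotkuk, tekvuh), so the same rule applies.
The other patterns: stems whose last vowel is 'e' or 'i' add lu- … -ob around the stem; stems whose last vowel is 'a' delete the last vowel and add -ast.
So herbafoh → herbafhar.

herbafhar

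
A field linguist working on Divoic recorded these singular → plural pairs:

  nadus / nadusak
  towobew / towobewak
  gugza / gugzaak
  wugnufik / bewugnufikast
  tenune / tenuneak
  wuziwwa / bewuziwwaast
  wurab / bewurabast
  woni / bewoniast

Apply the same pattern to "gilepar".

gileparak

"gilepar" begins with g-. The one such stem in the data (gugza → gugzaak) adds -ak, so the same rule applies.
So gilepar → gileparak.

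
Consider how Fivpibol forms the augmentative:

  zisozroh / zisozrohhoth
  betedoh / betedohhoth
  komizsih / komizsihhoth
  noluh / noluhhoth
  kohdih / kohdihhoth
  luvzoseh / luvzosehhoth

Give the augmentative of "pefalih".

Every pair shown (zisozroh → zisozrohhoth, betedoh → betedohhoth, komizsih → komizsihhoth, …) follows the same rule: double the final consonant and add -oth.
So pefalih → pefalihhoth.

pefalihhoth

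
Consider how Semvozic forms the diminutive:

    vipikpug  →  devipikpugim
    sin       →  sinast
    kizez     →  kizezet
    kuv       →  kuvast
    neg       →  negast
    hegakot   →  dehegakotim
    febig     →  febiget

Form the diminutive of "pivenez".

depivenezim

neg and febig both end in -g yet inflect differently (negast, febiget), so the final letter is not what conditions the rule; the number of vowels is.
"pivenez" has 3 vowels. The stems with 3 vowels (hegakot → dehegakotim, vipikpug → devipikpugim) add de- … -im around the stem.
The other patterns: stems with 1 vowel add -ast; stems with 2 vowels add -et.
So pivenez → depivenezim.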